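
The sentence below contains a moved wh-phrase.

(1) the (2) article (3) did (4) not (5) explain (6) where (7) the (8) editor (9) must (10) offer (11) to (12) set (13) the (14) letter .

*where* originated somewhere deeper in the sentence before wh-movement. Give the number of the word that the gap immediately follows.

14

Underlying clause: The editor must offer to set the letter where.
'where' functions as the locative complement of 'set'. It moves to the left edge, and the trace sits right after 'letter':
The article did not explain where the editor must offer to set the letter ___.
'letter' is word 14.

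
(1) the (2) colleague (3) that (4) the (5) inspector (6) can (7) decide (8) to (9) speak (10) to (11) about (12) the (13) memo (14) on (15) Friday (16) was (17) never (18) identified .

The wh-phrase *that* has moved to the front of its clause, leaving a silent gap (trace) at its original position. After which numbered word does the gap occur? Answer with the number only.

10

'that' is the object of the preposition 'to'. It moves to the left edge, and the trace sits right after 'to':
The colleague that the inspector can decide to speak to ___ about the memo on Friday was never identified.
'to' is word 10.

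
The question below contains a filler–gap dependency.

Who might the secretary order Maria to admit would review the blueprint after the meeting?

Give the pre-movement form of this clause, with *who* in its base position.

The secretary might order Maria to admit who would review the blueprint after the meeting.

The filler 'who' is interpreted as the subject of the clause embedded under 'admit'. Fronting leaves a gap immediately after 'admit':
Who might the secretary order Maria to admit ___ would review the blueprint after the meeting?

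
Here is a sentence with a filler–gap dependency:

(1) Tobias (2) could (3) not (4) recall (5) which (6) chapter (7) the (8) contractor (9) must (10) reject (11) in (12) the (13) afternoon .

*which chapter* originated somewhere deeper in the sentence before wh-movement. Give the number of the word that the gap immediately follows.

10

Underlying clause: The contractor must reject which chapter in the afternoon.
'which chapter' functions as the direct object of 'reject'. Wh-movement fronts it, leaving a gap right after 'reject':
Tobias could not recall which chapter the contractor must reject ___ in the afternoon.
'reject' is word 10.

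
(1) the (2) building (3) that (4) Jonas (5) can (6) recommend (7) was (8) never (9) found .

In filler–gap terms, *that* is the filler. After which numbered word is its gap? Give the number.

'that' is the direct object of 'recommend'. Fronting leaves a gap immediately after 'recommend':
The building that Jonas can recommend ___ was never found.
'recommend' is word 6.

6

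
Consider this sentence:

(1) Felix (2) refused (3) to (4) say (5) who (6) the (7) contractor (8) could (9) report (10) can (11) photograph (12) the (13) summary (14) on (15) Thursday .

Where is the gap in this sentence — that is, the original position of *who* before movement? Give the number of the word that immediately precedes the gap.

Underlying clause: The contractor could report who can photograph the summary on Thursday.
'who' functions as the subject of the clause embedded under 'report'. Wh-movement fronts it, leaving a gap right after 'report':
Felix refused to say who the contractor could report ___ can photograph the summary on Thursday.
'report' is word 9.

9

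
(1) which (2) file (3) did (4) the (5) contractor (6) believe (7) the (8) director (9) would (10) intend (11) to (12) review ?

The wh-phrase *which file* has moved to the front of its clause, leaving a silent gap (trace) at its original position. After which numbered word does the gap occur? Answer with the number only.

Before movement: The contractor did believe the director would intend to review which file.
The filler 'which file' is interpreted as the direct object of 'review'. Fronting leaves a gap immediately after 'review':
Which file did the contractor believe the director would intend to review ___?
'review' is word 12.

12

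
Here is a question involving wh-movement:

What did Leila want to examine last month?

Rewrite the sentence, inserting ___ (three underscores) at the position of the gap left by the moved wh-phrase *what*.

Underlying clause: Leila did want to examine what last month.
'what' functions as the direct object of 'examine'. The gap is right after 'examine'.

What did Leila want to examine ___ last month?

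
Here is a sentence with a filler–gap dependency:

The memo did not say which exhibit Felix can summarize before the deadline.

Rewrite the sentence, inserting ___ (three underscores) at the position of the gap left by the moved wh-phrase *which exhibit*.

In situ: Felix can summarize which exhibit before the deadline.
The filler 'which exhibit' is interpreted as the direct object of 'summarize'. The gap is right after 'summarize'.

The memo did not say which exhibit Felix can summarize ___ before the deadline.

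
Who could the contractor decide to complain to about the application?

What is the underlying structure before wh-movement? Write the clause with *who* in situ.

'who' is the object of the preposition 'to'. Wh-movement fronts it, leaving a gap right after 'to':
Who could the contractor decide to complain to ___ about the application?

The contractor could decide to complain to who about the application.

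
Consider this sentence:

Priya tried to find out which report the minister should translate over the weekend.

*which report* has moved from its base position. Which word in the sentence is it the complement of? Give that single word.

translate

Pre-movement form: The minister should translate which report over the weekend.
'which report' is the direct object of 'translate'. It moves to the left edge, and the trace sits right after 'translate':
Priya tried to find out which report the minister should translate ___ over the weekend.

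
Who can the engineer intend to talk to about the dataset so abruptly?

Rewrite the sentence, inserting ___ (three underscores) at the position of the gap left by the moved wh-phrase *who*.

Before movement: The engineer can intend to talk to who about the dataset so abruptly.
'who' is the object of the preposition 'to'. The gap is right after 'to'.

Who can the engineer intend to talk to ___ about the dataset so abruptly?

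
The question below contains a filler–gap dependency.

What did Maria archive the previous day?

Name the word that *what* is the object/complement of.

archive

In situ: Maria did archive what the previous day.
'what' functions as the direct object of 'archive'. Fronting leaves a gap immediately after 'archive':
What did Maria archive ___ the previous day?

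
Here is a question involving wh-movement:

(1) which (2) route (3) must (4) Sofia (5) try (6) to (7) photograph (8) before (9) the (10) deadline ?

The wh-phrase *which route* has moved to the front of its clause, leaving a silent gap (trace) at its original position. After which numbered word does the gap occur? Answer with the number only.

Pre-movement form: Sofia must try to photograph which route before the deadline.
'which route' is the direct object of 'photograph'. It moves to the left edge, and the trace sits right after 'photograph':
Which route must Sofia try to photograph ___ before the deadline?
'photograph' is word 7.

7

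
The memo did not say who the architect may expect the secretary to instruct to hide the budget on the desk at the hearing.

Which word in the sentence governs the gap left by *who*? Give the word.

Before movement: The architect may expect the secretary to instruct who to hide the budget on the desk at the hearing.
'who' functions as the direct object of 'instruct'. Wh-movement fronts it, leaving a gap right after 'instruct':
The memo did not say who the architect may expect the secretary to instruct ___ to hide the budget on the desk at the hearing.

instruct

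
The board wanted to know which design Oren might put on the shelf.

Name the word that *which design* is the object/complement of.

Pre-movement form: Oren might put which design on the shelf.
'which design' functions as the direct object of 'put'. Fronting leaves a gap immediately after 'put':
The board wanted to know which design Oren might put ___ on the shelf.

put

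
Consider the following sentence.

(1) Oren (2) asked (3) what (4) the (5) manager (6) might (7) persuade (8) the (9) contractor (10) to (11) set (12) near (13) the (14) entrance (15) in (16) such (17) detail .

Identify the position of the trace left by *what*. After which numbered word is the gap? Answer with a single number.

Underlying clause: The manager might persuade the contractor to set what near the entrance in such detail.
'what' functions as the direct object of 'set'. Fronting leaves a gap immediately after 'set':
Oren asked what the manager might persuade the contractor to set ___ near the entrance in such detail.
'set' is word 11.

11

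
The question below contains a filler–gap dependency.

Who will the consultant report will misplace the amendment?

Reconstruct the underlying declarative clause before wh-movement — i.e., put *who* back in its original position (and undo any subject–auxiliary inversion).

'who' functions as the subject of the clause embedded under 'report'. It moves to the left edge, and the trace sits right after 'report':
Who will the consultant report ___ will misplace the amendment?

The consultant will report who will misplace the amendment.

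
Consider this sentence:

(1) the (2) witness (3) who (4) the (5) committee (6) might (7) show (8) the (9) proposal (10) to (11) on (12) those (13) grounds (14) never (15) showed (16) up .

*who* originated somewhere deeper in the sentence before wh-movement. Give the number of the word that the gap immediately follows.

'who' functions as the object of the preposition 'to' (recipient of 'show'). It moves to the left edge, and the trace sits right after 'to':
The witness who the committee might show the proposal to ___ on those grounds never showed up.
'to' is word 10.

10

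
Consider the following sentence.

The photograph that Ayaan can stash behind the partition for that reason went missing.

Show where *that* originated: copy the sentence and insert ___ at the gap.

The photograph that Ayaan can stash ___ behind the partition for that reason went missing.

'that' is the direct object of 'stash'. The gap is right after 'stash'.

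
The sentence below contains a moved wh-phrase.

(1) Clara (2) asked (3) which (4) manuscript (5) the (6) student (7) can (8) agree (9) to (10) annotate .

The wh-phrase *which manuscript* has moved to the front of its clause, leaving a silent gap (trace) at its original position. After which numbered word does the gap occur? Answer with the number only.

In situ: The student can agree to annotate which manuscript.
'which manuscript' functions as the direct object of 'annotate'. Fronting leaves a gap immediately after 'annotate':
Clara asked which manuscript the student can agree to annotate ___.
'annotate' is word 10.

10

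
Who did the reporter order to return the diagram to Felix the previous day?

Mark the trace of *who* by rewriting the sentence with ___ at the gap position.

Before movement: The reporter did order who to return the diagram to Felix the previous day.
'who' functions as the direct object of 'order'. The gap is right after 'order'.

Who did the reporter order ___ to return the diagram to Felix the previous day?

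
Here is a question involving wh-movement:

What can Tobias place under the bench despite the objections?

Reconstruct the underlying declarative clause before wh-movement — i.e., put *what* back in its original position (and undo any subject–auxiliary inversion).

The filler 'what' is interpreted as the direct object of 'place'. Wh-movement fronts it, leaving a gap right after 'place':
What can Tobias place ___ under the bench despite the objections?

Tobias can place what under the bench despite the objections.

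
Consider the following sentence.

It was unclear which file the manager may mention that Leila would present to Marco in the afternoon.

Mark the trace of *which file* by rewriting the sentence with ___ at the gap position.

It was unclear which file the manager may mention that Leila would present ___ to Marco in the afternoon.

Underlying clause: The manager may mention that Leila would present which file to Marco in the afternoon.
'which file' is the direct object of 'present'. The gap is right after 'present'.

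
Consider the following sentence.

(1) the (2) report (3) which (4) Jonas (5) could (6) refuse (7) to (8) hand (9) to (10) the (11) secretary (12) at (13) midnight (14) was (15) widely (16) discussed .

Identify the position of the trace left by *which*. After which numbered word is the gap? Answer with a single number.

'which' functions as the direct object of 'hand'. Wh-movement fronts it, leaving a gap right after 'hand':
The report which Jonas could refuse to hand ___ to the secretary at midnight was widely discussed.
'hand' is word 8.

8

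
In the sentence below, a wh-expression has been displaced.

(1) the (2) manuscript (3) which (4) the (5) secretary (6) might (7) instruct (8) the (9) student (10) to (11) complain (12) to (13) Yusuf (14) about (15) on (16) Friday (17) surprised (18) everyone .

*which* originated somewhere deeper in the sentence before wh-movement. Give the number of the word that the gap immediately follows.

'which' functions as the object of the preposition 'about'. It moves to the left edge, and the trace sits right after 'about':
The manuscript which the secretary might instruct the student to complain to Yusuf about ___ on Friday surprised everyone.
'about' is word 14.

14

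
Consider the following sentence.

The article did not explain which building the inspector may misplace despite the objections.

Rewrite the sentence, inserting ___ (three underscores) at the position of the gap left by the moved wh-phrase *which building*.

Before movement: The inspector may misplace which building despite the objections.
'which building' is the direct object of 'misplace'. The gap is right after 'misplace'.

The article did not explain which building the inspector may misplace ___ despite the objections.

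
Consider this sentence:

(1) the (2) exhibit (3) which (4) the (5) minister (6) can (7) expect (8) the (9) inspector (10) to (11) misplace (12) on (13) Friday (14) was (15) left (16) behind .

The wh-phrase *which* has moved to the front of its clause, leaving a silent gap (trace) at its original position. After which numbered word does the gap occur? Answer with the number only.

11

The filler 'which' is interpreted as the direct object of 'misplace'. Fronting leaves a gap immediately after 'misplace':
The exhibit which the minister can expect the inspector to misplace ___ on Friday was left behind.
'misplace' is word 11.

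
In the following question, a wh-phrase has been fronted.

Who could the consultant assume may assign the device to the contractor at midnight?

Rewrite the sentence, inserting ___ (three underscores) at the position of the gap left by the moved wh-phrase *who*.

In situ: The consultant could assume who may assign the device to the contractor at midnight.
'who' functions as the subject of the clause embedded under 'assume'. The gap is right after 'assume'.

Who could the consultant assume ___ may assign the device to the contractor at midnight?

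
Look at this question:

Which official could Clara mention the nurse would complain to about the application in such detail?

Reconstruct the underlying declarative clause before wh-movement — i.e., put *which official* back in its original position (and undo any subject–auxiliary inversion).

The filler 'which official' is interpreted as the object of the preposition 'to'. Wh-movement fronts it, leaving a gap right after 'to':
Which official could Clara mention the nurse would complain to ___ about the application in such detail?

Clara could mention the nurse would complain to which official about the application in such detail.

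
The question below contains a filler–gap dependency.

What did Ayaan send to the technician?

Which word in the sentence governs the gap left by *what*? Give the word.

Before movement: Ayaan did send what to the technician.
'what' functions as the direct object of 'send'. Fronting leaves a gap immediately after 'send':
What did Ayaan send ___ to the technician?

send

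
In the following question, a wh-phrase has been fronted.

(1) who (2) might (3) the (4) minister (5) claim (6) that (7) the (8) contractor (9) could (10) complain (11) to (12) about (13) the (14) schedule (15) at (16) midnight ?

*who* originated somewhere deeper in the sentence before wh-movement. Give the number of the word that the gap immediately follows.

11

Pre-movement form: The minister might claim that the contractor could complain to who about the schedule at midnight.
'who' functions as the object of the preposition 'to'. Fronting leaves a gap immediately after 'to':
Who might the minister claim that the contractor could complain to ___ about the schedule at midnight?
'to' is word 11.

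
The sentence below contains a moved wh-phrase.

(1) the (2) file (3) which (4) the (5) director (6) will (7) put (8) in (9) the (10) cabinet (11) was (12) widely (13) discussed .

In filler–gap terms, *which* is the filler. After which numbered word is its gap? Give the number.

The filler 'which' is interpreted as the direct object of 'put'. It moves to the left edge, and the trace sits right after 'put':
The file which the director will put ___ in the cabinet was widely discussed.
'put' is word 7.

7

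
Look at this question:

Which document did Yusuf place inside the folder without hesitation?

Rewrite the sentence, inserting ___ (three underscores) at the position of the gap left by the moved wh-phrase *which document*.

Which document did Yusuf place ___ inside the folder without hesitation?

Pre-movement form: Yusuf did place which document inside the folder without hesitation.
'which document' is the direct object of 'place'. The gap is right after 'place'.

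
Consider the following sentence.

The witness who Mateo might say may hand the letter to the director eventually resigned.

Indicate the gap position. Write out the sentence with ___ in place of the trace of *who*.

'who' is the subject of the clause embedded under 'say'. The gap is right after 'say'.

The witness who Mateo might say ___ may hand the letter to the director eventually resigned.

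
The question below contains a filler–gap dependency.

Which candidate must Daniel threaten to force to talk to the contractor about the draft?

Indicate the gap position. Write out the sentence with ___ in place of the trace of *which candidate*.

Which candidate must Daniel threaten to force ___ to talk to the contractor about the draft?

Underlying clause: Daniel must threaten to force which candidate to talk to the contractor about the draft.
'which candidate' is the direct object of 'force'. The gap is right after 'force'.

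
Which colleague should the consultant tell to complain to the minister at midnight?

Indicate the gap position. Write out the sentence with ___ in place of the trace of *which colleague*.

Which colleague should the consultant tell ___ to complain to the minister at midnight?

In situ: The consultant should tell which colleague to complain to the minister at midnight.
The filler 'which colleague' is interpreted as the direct object of 'tell'. The gap is right after 'tell'.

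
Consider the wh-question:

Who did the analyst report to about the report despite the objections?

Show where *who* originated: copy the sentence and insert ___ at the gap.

Who did the analyst report to ___ about the report despite the objections?

Before movement: The analyst did report to who about the report despite the objections.
'who' is the object of the preposition 'to'. The gap is right after 'to'.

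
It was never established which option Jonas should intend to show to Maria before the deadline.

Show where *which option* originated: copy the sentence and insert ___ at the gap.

It was never established which option Jonas should intend to show ___ to Maria before the deadline.

Before movement: Jonas should intend to show which option to Maria before the deadline.
'which option' is the direct object of 'show'. The gap is right after 'show'.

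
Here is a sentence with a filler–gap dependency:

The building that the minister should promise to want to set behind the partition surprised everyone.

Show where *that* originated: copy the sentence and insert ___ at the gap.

The filler 'that' is interpreted as the direct object of 'set'. The gap is right after 'set'.

The building that the minister should promise to want to set ___ behind the partition surprised everyone.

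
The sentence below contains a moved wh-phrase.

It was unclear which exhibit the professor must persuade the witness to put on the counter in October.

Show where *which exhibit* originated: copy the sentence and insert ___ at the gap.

In situ: The professor must persuade the witness to put which exhibit on the counter in October.
The filler 'which exhibit' is interpreted as the direct object of 'put'. The gap is right after 'put'.

It was unclear which exhibit the professor must persuade the witness to put ___ on the counter in October.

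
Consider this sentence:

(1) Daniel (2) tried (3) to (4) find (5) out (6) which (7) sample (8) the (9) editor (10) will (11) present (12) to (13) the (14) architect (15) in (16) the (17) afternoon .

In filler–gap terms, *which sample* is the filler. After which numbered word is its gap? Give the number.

In situ: The editor will present which sample to the architect in the afternoon.
'which sample' is the direct object of 'present'. Fronting leaves a gap immediately after 'present':
Daniel tried to find out which sample the editor will present ___ to the architect in the afternoon.
'present' is word 11.

11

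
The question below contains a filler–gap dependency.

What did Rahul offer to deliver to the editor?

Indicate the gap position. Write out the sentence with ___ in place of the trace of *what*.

Before movement: Rahul did offer to deliver what to the editor.
'what' functions as the direct object of 'deliver'. The gap is right after 'deliver'.

What did Rahul offer to deliver ___ to the editor?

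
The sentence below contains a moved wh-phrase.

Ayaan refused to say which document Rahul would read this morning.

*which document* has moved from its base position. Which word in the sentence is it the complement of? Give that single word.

read

In situ: Rahul would read which document this morning.
The filler 'which document' is interpreted as the direct object of 'read'. Fronting leaves a gap immediately after 'read':
Ayaan refused to say which document Rahul would read ___ this morning.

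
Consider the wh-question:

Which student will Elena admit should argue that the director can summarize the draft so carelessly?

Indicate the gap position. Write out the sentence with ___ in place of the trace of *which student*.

Which student will Elena admit ___ should argue that the director can summarize the draft so carelessly?

In situ: Elena will admit which student should argue that the director can summarize the draft so carelessly.
'which student' functions as the subject of the clause embedded under 'admit'. The gap is right after 'admit'.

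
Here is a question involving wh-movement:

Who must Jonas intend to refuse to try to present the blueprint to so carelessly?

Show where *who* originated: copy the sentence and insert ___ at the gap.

Pre-movement form: Jonas must intend to refuse to try to present the blueprint to who so carelessly.
'who' is the object of the preposition 'to' (recipient of 'present'). The gap is right after 'to'.

Who must Jonas intend to refuse to try to present the blueprint to ___ so carelessly?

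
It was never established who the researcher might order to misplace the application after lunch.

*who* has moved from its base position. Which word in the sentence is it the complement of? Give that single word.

order

Pre-movement form: The researcher might order who to misplace the application after lunch.
'who' is the direct object of 'order'. Wh-movement fronts it, leaving a gap right after 'order':
It was never established who the researcher might order ___ to misplace the application after lunch.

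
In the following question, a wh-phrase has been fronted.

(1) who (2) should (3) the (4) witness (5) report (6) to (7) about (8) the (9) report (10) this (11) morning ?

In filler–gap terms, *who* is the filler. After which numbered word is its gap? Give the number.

Pre-movement form: The witness should report to who about the report this morning.
'who' is the object of the preposition 'to'. It moves to the left edge, and the trace sits right after 'to':
Who should the witness report to ___ about the report this morning?
'to' is word 6.

6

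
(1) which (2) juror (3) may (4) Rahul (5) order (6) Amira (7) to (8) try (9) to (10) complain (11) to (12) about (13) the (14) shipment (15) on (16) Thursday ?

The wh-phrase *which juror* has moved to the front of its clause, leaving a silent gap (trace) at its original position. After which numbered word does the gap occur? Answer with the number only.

In situ: Rahul may order Amira to try to complain to which juror about the shipment on Thursday.
The filler 'which juror' is interpreted as the object of the preposition 'to'. Wh-movement fronts it, leaving a gap right after 'to':
Which juror may Rahul order Amira to try to complain to ___ about the shipment on Thursday?
'to' is word 11.

11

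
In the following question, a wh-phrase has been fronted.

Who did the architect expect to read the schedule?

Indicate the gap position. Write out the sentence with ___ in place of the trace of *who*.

Who did the architect expect ___ to read the schedule?

Before movement: The architect did expect who to read the schedule.
'who' is the direct object of 'expect'. The gap is right after 'expect'.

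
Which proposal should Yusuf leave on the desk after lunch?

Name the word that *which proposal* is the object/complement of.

Before movement: Yusuf should leave which proposal on the desk after lunch.
The filler 'which proposal' is interpreted as the direct object of 'leave'. It moves to the left edge, and the trace sits right after 'leave':
Which proposal should Yusuf leave ___ on the desk after lunch?

leave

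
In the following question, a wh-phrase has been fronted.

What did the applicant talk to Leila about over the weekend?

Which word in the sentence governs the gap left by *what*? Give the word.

Before movement: The applicant did talk to Leila about what over the weekend.
'what' is the object of the preposition 'about'. It moves to the left edge, and the trace sits right after 'about':
What did the applicant talk to Leila about ___ over the weekend?

about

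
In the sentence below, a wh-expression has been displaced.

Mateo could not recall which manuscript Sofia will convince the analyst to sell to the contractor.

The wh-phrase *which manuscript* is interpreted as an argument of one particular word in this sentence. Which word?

In situ: Sofia will convince the analyst to sell which manuscript to the contractor.
The filler 'which manuscript' is interpreted as the direct object of 'sell'. Fronting leaves a gap immediately after 'sell':
Mateo could not recall which manuscript Sofia will convince the analyst to sell ___ to the contractor.

sell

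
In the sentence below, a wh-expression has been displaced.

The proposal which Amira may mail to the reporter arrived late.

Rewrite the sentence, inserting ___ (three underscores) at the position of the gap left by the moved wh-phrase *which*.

'which' functions as the direct object of 'mail'. The gap is right after 'mail'.

The proposal which Amira may mail ___ to the reporter arrived late.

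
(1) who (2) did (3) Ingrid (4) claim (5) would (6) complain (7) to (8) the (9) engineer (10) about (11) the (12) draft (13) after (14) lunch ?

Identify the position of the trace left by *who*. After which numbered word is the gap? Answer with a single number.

Underlying clause: Ingrid did claim who would complain to the engineer about the draft after lunch.
'who' functions as the subject of the clause embedded under 'claim'. It moves to the left edge, and the trace sits right after 'claim':
Who did Ingrid claim ___ would complain to the engineer about the draft after lunch?
'claim' is word 4.

4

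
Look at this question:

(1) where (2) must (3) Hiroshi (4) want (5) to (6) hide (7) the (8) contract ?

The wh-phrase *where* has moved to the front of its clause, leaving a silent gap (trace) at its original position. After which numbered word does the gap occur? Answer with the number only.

8

Underlying clause: Hiroshi must want to hide the contract where.
'where' functions as the locative complement of 'hide'. It moves to the left edge, and the trace sits right after 'contract':
Where must Hiroshi want to hide the contract ___?
'contract' is word 8.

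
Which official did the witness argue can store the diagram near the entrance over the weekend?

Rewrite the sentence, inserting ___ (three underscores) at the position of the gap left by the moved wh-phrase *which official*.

Which official did the witness argue ___ can store the diagram near the entrance over the weekend?

Underlying clause: The witness did argue which official can store the diagram near the entrance over the weekend.
'which official' functions as the subject of the clause embedded under 'argue'. The gap is right after 'argue'.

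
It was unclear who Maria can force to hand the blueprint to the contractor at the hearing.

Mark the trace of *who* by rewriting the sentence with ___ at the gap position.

It was unclear who Maria can force ___ to hand the blueprint to the contractor at the hearing.

Before movement: Maria can force who to hand the blueprint to the contractor at the hearing.
'who' functions as the direct object of 'force'. The gap is right after 'force'.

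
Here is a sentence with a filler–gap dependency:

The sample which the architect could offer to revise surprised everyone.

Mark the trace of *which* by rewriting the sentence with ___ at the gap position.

The sample which the architect could offer to revise ___ surprised everyone.

'which' functions as the direct object of 'revise'. The gap is right after 'revise'.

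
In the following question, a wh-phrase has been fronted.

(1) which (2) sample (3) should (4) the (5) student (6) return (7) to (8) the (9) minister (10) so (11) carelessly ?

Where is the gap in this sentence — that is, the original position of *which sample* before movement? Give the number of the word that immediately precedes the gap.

6

Pre-movement form: The student should return which sample to the minister so carelessly.
'which sample' functions as the direct object of 'return'. Wh-movement fronts it, leaving a gap right after 'return':
Which sample should the student return ___ to the minister so carelessly?
'return' is word 6.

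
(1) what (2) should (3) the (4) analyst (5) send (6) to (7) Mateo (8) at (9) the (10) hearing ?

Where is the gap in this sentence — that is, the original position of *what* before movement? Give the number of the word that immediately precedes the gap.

5

Before movement: The analyst should send what to Mateo at the hearing.
'what' is the direct object of 'send'. Fronting leaves a gap immediately after 'send':
What should the analyst send ___ to Mateo at the hearing?
'send' is word 5.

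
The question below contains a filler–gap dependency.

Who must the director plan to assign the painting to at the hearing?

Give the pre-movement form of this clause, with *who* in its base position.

'who' functions as the object of the preposition 'to' (recipient of 'assign'). It moves to the left edge, and the trace sits right after 'to':
Who must the director plan to assign the painting to ___ at the hearing?

The director must plan to assign the painting to who at the hearing.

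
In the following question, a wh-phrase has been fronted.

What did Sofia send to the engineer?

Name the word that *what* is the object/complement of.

send

Underlying clause: Sofia did send what to the engineer.
'what' is the direct object of 'send'. Wh-movement fronts it, leaving a gap right after 'send':
What did Sofia send ___ to the engineer?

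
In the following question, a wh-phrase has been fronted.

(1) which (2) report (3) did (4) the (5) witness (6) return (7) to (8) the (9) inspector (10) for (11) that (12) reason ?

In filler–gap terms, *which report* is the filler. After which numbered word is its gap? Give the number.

Pre-movement form: The witness did return which report to the inspector for that reason.
'which report' is the direct object of 'return'. Fronting leaves a gap immediately after 'return':
Which report did the witness return ___ to the inspector for that reason?
'return' is word 6.

6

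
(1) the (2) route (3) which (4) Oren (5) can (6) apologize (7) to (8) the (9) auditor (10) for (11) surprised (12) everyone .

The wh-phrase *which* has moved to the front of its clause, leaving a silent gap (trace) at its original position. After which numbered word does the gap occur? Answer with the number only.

The filler 'which' is interpreted as the object of the preposition 'for'. It moves to the left edge, and the trace sits right after 'for':
The route which Oren can apologize to the auditor for ___ surprised everyone.
'for' is word 10.

10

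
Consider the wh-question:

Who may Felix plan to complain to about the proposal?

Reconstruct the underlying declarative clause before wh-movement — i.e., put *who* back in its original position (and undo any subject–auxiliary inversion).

'who' functions as the object of the preposition 'to'. Fronting leaves a gap immediately after 'to':
Who may Felix plan to complain to ___ about the proposal?

Felix may plan to complain to who about the proposal.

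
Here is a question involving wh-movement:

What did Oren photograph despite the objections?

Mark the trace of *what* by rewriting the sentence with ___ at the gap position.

What did Oren photograph ___ despite the objections?

Before movement: Oren did photograph what despite the objections.
'what' functions as the direct object of 'photograph'. The gap is right after 'photograph'.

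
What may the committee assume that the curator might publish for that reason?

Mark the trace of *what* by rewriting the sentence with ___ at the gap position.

In situ: The committee may assume that the curator might publish what for that reason.
The filler 'what' is interpreted as the direct object of 'publish'. The gap is right after 'publish'.

What may the committee assume that the curator might publish ___ for that reason?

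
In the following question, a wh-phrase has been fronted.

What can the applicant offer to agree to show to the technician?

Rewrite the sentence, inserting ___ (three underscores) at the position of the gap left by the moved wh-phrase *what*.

Underlying clause: The applicant can offer to agree to show what to the technician.
'what' functions as the direct object of 'show'. The gap is right after 'show'.

What can the applicant offer to agree to show ___ to the technician?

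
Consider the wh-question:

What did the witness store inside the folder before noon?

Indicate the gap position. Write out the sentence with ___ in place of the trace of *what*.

What did the witness store ___ inside the folder before noon?

Underlying clause: The witness did store what inside the folder before noon.
'what' is the direct object of 'store'. The gap is right after 'store'.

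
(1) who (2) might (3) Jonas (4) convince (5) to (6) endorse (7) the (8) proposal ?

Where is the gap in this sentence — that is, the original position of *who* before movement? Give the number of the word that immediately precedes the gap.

Underlying clause: Jonas might convince who to endorse the proposal.
'who' functions as the direct object of 'convince'. Fronting leaves a gap immediately after 'convince':
Who might Jonas convince ___ to endorse the proposal?
'convince' is word 4.

4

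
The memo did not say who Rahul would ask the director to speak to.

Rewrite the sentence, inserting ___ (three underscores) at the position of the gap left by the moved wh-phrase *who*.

In situ: Rahul would ask the director to speak to who.
'who' functions as the object of the preposition 'to'. The gap is right after 'to'.

The memo did not say who Rahul would ask the director to speak to ___.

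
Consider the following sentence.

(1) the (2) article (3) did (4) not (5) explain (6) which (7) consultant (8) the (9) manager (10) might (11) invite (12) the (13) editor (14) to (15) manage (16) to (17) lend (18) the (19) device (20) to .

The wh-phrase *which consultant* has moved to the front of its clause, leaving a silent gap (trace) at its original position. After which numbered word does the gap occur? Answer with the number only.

Pre-movement form: The manager might invite the editor to manage to lend the device to which consultant.
The filler 'which consultant' is interpreted as the object of the preposition 'to' (recipient of 'lend'). Fronting leaves a gap immediately after 'to':
The article did not explain which consultant the manager might invite the editor to manage to lend the device to ___.
'to' is word 20.

20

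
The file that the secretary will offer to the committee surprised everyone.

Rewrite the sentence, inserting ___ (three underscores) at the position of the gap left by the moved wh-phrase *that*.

The filler 'that' is interpreted as the direct object of 'offer'. The gap is right after 'offer'.

The file that the secretary will offer ___ to the committee surprised everyone.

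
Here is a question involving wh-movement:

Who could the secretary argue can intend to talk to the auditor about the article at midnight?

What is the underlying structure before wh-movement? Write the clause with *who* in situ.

The secretary could argue who can intend to talk to the auditor about the article at midnight.

'who' functions as the subject of the clause embedded under 'argue'. Wh-movement fronts it, leaving a gap right after 'argue':
Who could the secretary argue ___ can intend to talk to the auditor about the article at midnight?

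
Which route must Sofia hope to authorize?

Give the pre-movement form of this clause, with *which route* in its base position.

Sofia must hope to authorize which route.

'which route' functions as the direct object of 'authorize'. Fronting leaves a gap immediately after 'authorize':
Which route must Sofia hope to authorize ___?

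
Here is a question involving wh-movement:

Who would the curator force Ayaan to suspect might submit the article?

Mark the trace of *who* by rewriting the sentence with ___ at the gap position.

In situ: The curator would force Ayaan to suspect who might submit the article.
'who' functions as the subject of the clause embedded under 'suspect'. The gap is right after 'suspect'.

Who would the curator force Ayaan to suspect ___ might submit the article?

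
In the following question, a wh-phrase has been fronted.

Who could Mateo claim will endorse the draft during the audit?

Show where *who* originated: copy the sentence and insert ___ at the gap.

Who could Mateo claim ___ will endorse the draft during the audit?

Before movement: Mateo could claim who will endorse the draft during the audit.
'who' functions as the subject of the clause embedded under 'claim'. The gap is right after 'claim'.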